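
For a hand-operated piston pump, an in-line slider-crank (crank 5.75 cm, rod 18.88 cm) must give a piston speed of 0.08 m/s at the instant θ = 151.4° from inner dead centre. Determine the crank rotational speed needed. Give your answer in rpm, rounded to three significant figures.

For an in-line slider-crank, |v_piston| = rω|sinθ|·[1 + r cosθ/√(L² − r² sin²θ)].
With r = 0.0575 m, L = 0.1888 m, θ = 151.4°: the bracketed kinematic factor |dx/dθ| = 0.020085 m.
ω = v/|dx/dθ| = 0.08/0.020085 = 3.983 rad/s.
N = 60ω/(2π) = 38.035 rpm.

38.0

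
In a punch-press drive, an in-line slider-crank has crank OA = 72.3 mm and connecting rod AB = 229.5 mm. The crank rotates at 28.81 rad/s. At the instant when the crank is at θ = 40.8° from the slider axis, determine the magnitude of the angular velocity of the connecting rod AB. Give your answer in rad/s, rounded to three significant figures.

ω = 28.81 rad/s
The rod makes angle φ with the slider axis where L sinφ = r sinθ; differentiating, L cosφ·φ̇ = r ω cosθ.
L cosφ = √(L² − r² sin²θ) = 0.22458 m.
|ω_rod| = r ω |cosθ| / √(L² − r² sin²θ) = 0.0723·28.81·0.75700/0.22458 = 7.0209 rad/s.

7.02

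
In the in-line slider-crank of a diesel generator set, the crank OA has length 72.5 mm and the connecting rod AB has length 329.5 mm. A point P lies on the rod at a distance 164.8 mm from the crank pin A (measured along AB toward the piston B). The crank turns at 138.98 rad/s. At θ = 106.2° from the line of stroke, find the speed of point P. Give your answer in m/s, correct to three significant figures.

9.48

ω = 139 rad/s.  Crank-pin speed |V_A| = rω = 10.076 m/s, perpendicular to OA.
Rod angle: sinφ = −(r/L) sinθ ⇒ φ = -12.198°; ω_rod = −rω cosθ/√(L²−r²sin²θ) = +8.7286 rad/s.
V_P = V_A + ω_rod × AP, with AP = 0.1648 m along the rod.
Components: V_Px = −rω sinθ − a·ω_rod·sinφ = -9.372 m/s;  V_Py = rω cosθ + a·ω_rod·cosφ = -1.4051 m/s.
|V_P| = √(V_Px² + V_Py²) = 9.4768 m/s.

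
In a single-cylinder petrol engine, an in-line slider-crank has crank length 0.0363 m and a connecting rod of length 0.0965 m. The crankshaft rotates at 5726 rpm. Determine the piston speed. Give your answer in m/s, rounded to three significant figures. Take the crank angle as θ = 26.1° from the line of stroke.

ω = 2π·5726/60 = 599.6 rad/s
For an in-line slider-crank, x = r cosθ + √(L² − r² sin²θ), so v = −rω sinθ·[1 + r cosθ/√(L² − r² sin²θ)].
With r = 0.0363 m, L = 0.0965 m, θ = 26.1°: √(L² − r² sin²θ) = 0.095169 m.
v = −0.0363·599.6·0.43994·[1 + 0.0363·0.89803/0.095169] = -12.856 m/s.
|v| = 12.856 m/s.

12.9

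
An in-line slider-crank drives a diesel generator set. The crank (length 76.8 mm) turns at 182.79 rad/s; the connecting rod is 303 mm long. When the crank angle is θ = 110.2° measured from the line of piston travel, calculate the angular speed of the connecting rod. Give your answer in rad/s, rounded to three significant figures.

16.5

ω = 182.8 rad/s
The rod makes angle φ with the slider axis where L sinφ = r sinθ; differentiating, L cosφ·φ̇ = r ω cosθ.
L cosφ = √(L² − r² sin²θ) = 0.2943 m.
|ω_rod| = r ω |cosθ| / √(L² − r² sin²θ) = 0.0768·182.8·0.34530/0.2943 = 16.471 rad/s.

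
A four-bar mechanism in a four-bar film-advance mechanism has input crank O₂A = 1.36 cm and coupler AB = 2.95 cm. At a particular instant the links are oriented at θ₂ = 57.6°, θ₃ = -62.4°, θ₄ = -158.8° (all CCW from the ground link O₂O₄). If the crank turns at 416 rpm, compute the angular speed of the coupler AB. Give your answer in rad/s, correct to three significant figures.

12.0

ω₂ = 43.56 rad/s (from 416 rpm).
Differentiating the loop-closure r₂e^{iθ₂}+r₃e^{iθ₃}=r₁+r₄e^{iθ₄} gives r₂ω₂e^{iθ₂}+r₃ω₃e^{iθ₃}=r₄ω₄e^{iθ₄}.
Eliminating the other unknown: ω₃ = r₂ω₂ sin(θ₄−θ₂) / [r₃ sin(θ₃−θ₄)].
Numerator sine = +0.59342; denominator sine = +0.99377.
Result = 0.0136·43.56·(+0.59342) / (0.0295·(+0.99377)) = +11.993 rad/s; magnitude 11.993 rad/s.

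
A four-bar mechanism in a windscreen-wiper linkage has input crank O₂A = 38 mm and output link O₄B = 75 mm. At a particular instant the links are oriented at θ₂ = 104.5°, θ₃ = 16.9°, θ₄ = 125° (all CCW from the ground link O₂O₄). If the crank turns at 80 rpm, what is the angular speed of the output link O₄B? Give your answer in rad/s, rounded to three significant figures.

4.46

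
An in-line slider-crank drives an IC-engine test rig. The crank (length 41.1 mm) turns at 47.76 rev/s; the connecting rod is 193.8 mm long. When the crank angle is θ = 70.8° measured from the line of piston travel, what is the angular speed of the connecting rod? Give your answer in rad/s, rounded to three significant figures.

ω = 300.1 rad/s (converted from 47.76 rev/s).
The rod makes angle φ with the slider axis where L sinφ = r sinθ; differentiating, L cosφ·φ̇ = r ω cosθ.
L cosφ = √(L² − r² sin²θ) = 0.18987 m.
|ω_rod| = r ω |cosθ| / √(L² − r² sin²θ) = 0.0411·300.1·0.32887/0.18987 = 21.362 rad/s.

21.4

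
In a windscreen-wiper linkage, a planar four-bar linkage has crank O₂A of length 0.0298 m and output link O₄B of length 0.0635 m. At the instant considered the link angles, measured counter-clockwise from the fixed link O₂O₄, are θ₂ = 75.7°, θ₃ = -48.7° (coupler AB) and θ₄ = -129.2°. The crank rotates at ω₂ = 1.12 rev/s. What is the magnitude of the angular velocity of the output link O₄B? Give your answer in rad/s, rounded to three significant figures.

2.76

ω₂ = 7.037 rad/s (from 1.12 rev/s).
Differentiating the loop-closure r₂e^{iθ₂}+r₃e^{iθ₃}=r₁+r₄e^{iθ₄} gives r₂ω₂e^{iθ₂}+r₃ω₃e^{iθ₃}=r₄ω₄e^{iθ₄}.
Eliminating the other unknown: ω₄ = r₂ω₂ sin(θ₂−θ₃) / [r₄ sin(θ₄−θ₃)].
Numerator sine = +0.82511; denominator sine = -0.98629.
Result = 0.0298·7.037·(+0.82511) / (0.0635·(-0.98629)) = -2.7628 rad/s; magnitude 2.7628 rad/s.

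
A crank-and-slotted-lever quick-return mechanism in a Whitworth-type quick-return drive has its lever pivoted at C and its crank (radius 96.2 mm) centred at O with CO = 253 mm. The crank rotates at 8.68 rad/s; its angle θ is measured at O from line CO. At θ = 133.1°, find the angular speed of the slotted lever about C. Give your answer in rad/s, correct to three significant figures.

ω = 8.68 rad/s
Crank pin A relative to C: A = (d + r cosθ, r sinθ); lever angle φ = atan2(r sinθ, d + r cosθ).
Differentiating tanφ: φ̇ = rω(d cosθ + r)/(d² + r² + 2dr cosθ).
d² + r² + 2dr cosθ = |CA|² = 0.0400036 m²;  d cosθ + r = -0.076668 m.
|ω_lever| = |0.0962·8.68·-0.076668| / 0.0400036 = 1.6003 rad/s.

1.60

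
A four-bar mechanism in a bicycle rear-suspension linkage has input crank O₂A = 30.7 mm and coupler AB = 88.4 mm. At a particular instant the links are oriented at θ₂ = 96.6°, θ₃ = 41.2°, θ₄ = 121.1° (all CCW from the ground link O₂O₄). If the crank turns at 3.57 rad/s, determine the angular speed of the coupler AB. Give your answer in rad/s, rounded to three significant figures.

ω₂ = 3.57 rad/s
Differentiating the loop-closure r₂e^{iθ₂}+r₃e^{iθ₃}=r₁+r₄e^{iθ₄} gives r₂ω₂e^{iθ₂}+r₃ω₃e^{iθ₃}=r₄ω₄e^{iθ₄}.
Eliminating the other unknown: ω₃ = r₂ω₂ sin(θ₄−θ₂) / [r₃ sin(θ₃−θ₄)].
Numerator sine = +0.41469; denominator sine = -0.98450.
Result = 0.0307·3.57·(+0.41469) / (0.0884·(-0.98450)) = -0.52223 rad/s; magnitude 0.52223 rad/s.

0.522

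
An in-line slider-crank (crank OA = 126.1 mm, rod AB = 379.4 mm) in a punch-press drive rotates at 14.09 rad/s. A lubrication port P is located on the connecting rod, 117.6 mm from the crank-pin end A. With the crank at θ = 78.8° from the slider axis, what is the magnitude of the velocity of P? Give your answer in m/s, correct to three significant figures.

1.80

ω = 14.09 rad/s.  Crank-pin speed |V_A| = rω = 1.7767 m/s, perpendicular to OA.
Rod angle: sinφ = −(r/L) sinθ ⇒ φ = -19.028°; ω_rod = −rω cosθ/√(L²−r²sin²θ) = -0.96219 rad/s.
V_P = V_A + ω_rod × AP, with AP = 0.1176 m along the rod.
Components: V_Px = −rω sinθ − a·ω_rod·sinφ = -1.7798 m/s;  V_Py = rω cosθ + a·ω_rod·cosφ = +0.23814 m/s.
|V_P| = √(V_Px² + V_Py²) = 1.7957 m/s.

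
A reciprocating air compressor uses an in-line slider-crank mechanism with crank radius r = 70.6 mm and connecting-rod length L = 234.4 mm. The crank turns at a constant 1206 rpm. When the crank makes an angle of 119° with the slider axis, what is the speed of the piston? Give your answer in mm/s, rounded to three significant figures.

6620

ω = 2π·1206/60 = 126.3 rad/s
For an in-line slider-crank, x = r cosθ + √(L² − r² sin²θ), so v = −rω sinθ·[1 + r cosθ/√(L² − r² sin²θ)].
With r = 0.0706 m, L = 0.2344 m, θ = 119°: √(L² − r² sin²θ) = 0.22612 m.
v = −0.0706·126.3·0.87462·[1 + 0.0706·-0.48481/0.22612] = -6.6179 m/s.
|v| = 6.6179 m/s = 6617.9 mm/s.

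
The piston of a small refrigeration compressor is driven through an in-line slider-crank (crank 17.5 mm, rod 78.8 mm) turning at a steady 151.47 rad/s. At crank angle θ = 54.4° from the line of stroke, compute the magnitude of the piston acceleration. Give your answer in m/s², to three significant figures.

ω = 151.5 rad/s
x(θ) = r cosθ + √(L² − r² sin²θ); with ω constant, a = ω²·d²x/dθ².
d²x/dθ² = −r cosθ − r²(cos2θ)/√u − r⁴ sin²2θ/(4u^{3/2}),  u = L² − r² sin²θ = 0.00600697 m².
Substituting r = 0.0175 m, L = 0.0788 m, θ = 54.4°: d²x/dθ² = -0.0089589 m.
a = ω²·d²x/dθ² = (151.5)²·(-0.0089589) = -205.55 m/s²;  |a| = 205.55 m/s².

206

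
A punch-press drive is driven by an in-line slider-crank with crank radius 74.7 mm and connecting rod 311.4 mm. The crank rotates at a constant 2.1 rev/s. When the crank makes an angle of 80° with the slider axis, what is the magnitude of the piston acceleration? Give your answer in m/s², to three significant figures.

0.753

ω = 2π·2.1 = 13.19 rad/s
x(θ) = r cosθ + √(L² − r² sin²θ); with ω constant, a = ω²·d²x/dθ².
d²x/dθ² = −r cosθ − r²(cos2θ)/√u − r⁴ sin²2θ/(4u^{3/2}),  u = L² − r² sin²θ = 0.0915581 m².
Substituting r = 0.0747 m, L = 0.3114 m, θ = 80°: d²x/dθ² = +0.0043248 m.
a = ω²·d²x/dθ² = (13.19)²·(+0.0043248) = +0.75295 m/s²;  |a| = 0.75295 m/s².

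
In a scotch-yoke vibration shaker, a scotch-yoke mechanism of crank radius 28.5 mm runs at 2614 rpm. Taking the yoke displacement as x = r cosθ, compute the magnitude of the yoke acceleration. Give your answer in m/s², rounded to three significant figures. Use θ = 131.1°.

1400

ω = 273.7 rad/s (from 2614 rpm).
x = r cosθ ⇒ ẍ = −rω² cosθ (ω constant).
|a| = rω²|cosθ| = 0.0285·(273.7)²·|cos 131.1°| = 1403.9 m/s².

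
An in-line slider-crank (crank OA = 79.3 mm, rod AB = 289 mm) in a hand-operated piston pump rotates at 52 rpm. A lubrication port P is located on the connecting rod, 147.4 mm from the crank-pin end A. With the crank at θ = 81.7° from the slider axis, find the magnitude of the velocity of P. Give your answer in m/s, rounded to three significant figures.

0.437

ω = 5.445 rad/s.  Crank-pin speed |V_A| = rω = 0.43182 m/s, perpendicular to OA.
Rod angle: sinφ = −(r/L) sinθ ⇒ φ = -15.755°; ω_rod = −rω cosθ/√(L²−r²sin²θ) = -0.22412 rad/s.
V_P = V_A + ω_rod × AP, with AP = 0.1474 m along the rod.
Components: V_Px = −rω sinθ − a·ω_rod·sinφ = -0.43627 m/s;  V_Py = rω cosθ + a·ω_rod·cosφ = +0.030543 m/s.
|V_P| = √(V_Px² + V_Py²) = 0.43734 m/s.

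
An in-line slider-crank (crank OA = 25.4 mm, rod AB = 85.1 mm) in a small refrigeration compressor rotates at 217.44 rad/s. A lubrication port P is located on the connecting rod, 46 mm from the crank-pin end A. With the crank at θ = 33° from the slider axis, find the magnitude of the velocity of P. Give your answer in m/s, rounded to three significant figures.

ω = 217.4 rad/s.  Crank-pin speed |V_A| = rω = 5.523 m/s, perpendicular to OA.
Rod angle: sinφ = −(r/L) sinθ ⇒ φ = -9.356°; ω_rod = −rω cosθ/√(L²−r²sin²θ) = -55.163 rad/s.
V_P = V_A + ω_rod × AP, with AP = 0.046 m along the rod.
Components: V_Px = −rω sinθ − a·ω_rod·sinφ = -3.4205 m/s;  V_Py = rω cosθ + a·ω_rod·cosφ = +2.1282 m/s.
|V_P| = √(V_Px² + V_Py²) = 4.0286 m/s.

4.03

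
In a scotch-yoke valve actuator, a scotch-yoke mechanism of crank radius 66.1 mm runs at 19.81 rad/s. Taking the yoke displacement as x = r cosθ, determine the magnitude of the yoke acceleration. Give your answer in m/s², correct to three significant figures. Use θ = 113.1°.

10.2

ω = 19.81 rad/s
x = r cosθ ⇒ ẍ = −rω² cosθ (ω constant).
|a| = rω²|cosθ| = 0.0661·(19.81)²·|cos 113.1°| = 10.177 m/s².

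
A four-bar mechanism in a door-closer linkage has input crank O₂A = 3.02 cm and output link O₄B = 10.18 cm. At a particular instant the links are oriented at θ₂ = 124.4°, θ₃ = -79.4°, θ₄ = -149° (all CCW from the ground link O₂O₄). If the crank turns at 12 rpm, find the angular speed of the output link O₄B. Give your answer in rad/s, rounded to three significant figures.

ω₂ = 1.257 rad/s (from 12 rpm).
Differentiating the loop-closure r₂e^{iθ₂}+r₃e^{iθ₃}=r₁+r₄e^{iθ₄} gives r₂ω₂e^{iθ₂}+r₃ω₃e^{iθ₃}=r₄ω₄e^{iθ₄}.
Eliminating the other unknown: ω₄ = r₂ω₂ sin(θ₂−θ₃) / [r₄ sin(θ₄−θ₃)].
Numerator sine = -0.40355; denominator sine = -0.93728.
Result = 0.0302·1.257·(-0.40355) / (0.1018·(-0.93728)) = +0.16051 rad/s; magnitude 0.16051 rad/s.

0.161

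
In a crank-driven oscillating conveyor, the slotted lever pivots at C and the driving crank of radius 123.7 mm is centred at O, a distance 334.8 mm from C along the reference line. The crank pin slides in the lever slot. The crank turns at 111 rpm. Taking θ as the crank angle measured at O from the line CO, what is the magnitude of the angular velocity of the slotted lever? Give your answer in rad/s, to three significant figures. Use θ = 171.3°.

6.55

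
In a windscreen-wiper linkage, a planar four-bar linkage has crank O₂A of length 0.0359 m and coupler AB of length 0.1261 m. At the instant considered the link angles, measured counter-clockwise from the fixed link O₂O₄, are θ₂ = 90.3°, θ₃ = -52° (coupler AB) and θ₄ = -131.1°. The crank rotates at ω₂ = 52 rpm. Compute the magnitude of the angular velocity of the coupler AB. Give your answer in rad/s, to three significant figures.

1.04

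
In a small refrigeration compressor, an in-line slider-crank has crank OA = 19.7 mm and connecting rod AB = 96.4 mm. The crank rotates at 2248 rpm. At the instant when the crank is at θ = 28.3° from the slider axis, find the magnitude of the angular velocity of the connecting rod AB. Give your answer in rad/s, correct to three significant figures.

42.6

ω = 235.4 rad/s (converted from 2248 rpm).
The rod makes angle φ with the slider axis where L sinφ = r sinθ; differentiating, L cosφ·φ̇ = r ω cosθ.
L cosφ = √(L² − r² sin²θ) = 0.095947 m.
|ω_rod| = r ω |cosθ| / √(L² − r² sin²θ) = 0.0197·235.4·0.88048/0.095947 = 42.558 rad/s.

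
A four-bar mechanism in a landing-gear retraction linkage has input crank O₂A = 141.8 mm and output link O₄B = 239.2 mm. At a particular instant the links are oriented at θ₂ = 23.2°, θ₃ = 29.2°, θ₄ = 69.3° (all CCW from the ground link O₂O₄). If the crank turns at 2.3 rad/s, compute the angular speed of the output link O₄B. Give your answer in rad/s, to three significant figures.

ω₂ = 2.3 rad/s
Differentiating the loop-closure r₂e^{iθ₂}+r₃e^{iθ₃}=r₁+r₄e^{iθ₄} gives r₂ω₂e^{iθ₂}+r₃ω₃e^{iθ₃}=r₄ω₄e^{iθ₄}.
Eliminating the other unknown: ω₄ = r₂ω₂ sin(θ₂−θ₃) / [r₄ sin(θ₄−θ₃)].
Numerator sine = -0.10453; denominator sine = +0.64412.
Result = 0.1418·2.3·(-0.10453) / (0.2392·(+0.64412)) = -0.22126 rad/s; magnitude 0.22126 rad/s.

0.221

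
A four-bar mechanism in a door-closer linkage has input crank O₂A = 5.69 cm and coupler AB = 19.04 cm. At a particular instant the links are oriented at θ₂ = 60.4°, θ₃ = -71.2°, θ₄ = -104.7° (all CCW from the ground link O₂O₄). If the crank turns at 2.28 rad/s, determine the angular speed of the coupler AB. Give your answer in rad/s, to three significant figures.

ω₂ = 2.28 rad/s
Differentiating the loop-closure r₂e^{iθ₂}+r₃e^{iθ₃}=r₁+r₄e^{iθ₄} gives r₂ω₂e^{iθ₂}+r₃ω₃e^{iθ₃}=r₄ω₄e^{iθ₄}.
Eliminating the other unknown: ω₃ = r₂ω₂ sin(θ₄−θ₂) / [r₃ sin(θ₃−θ₄)].
Numerator sine = -0.25713; denominator sine = +0.55194.
Result = 0.0569·2.28·(-0.25713) / (0.1904·(+0.55194)) = -0.31743 rad/s; magnitude 0.31743 rad/s.

0.317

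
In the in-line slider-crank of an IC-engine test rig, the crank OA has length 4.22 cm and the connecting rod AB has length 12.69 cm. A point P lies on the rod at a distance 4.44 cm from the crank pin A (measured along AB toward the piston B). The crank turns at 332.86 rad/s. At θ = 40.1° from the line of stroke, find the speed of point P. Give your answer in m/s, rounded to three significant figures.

ω = 332.9 rad/s.  Crank-pin speed |V_A| = rω = 14.047 m/s, perpendicular to OA.
Rod angle: sinφ = −(r/L) sinθ ⇒ φ = -12.369°; ω_rod = −rω cosθ/√(L²−r²sin²θ) = -86.682 rad/s.
V_P = V_A + ω_rod × AP, with AP = 0.0444 m along the rod.
Components: V_Px = −rω sinθ − a·ω_rod·sinφ = -9.8722 m/s;  V_Py = rω cosθ + a·ω_rod·cosφ = +6.9853 m/s.
|V_P| = √(V_Px² + V_Py²) = 12.094 m/s.

12.1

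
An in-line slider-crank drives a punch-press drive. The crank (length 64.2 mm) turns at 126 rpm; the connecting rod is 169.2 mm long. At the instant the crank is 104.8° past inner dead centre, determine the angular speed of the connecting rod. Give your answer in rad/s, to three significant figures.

ω = 13.19 rad/s (converted from 126 rpm).
The rod makes angle φ with the slider axis where L sinφ = r sinθ; differentiating, L cosφ·φ̇ = r ω cosθ.
L cosφ = √(L² − r² sin²θ) = 0.1574 m.
|ω_rod| = r ω |cosθ| / √(L² − r² sin²θ) = 0.0642·13.19·0.25545/0.1574 = 1.3747 rad/s.

1.37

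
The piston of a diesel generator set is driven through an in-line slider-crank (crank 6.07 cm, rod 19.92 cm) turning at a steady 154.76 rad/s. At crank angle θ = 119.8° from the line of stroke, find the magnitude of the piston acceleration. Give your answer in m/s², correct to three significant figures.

ω = 154.8 rad/s
x(θ) = r cosθ + √(L² − r² sin²θ); with ω constant, a = ω²·d²x/dθ².
d²x/dθ² = −r cosθ − r²(cos2θ)/√u − r⁴ sin²2θ/(4u^{3/2}),  u = L² − r² sin²θ = 0.0369062 m².
Substituting r = 0.0607 m, L = 0.1992 m, θ = 119.8°: d²x/dθ² = +0.039515 m.
a = ω²·d²x/dθ² = (154.8)²·(+0.039515) = +946.42 m/s²;  |a| = 946.42 m/s².

946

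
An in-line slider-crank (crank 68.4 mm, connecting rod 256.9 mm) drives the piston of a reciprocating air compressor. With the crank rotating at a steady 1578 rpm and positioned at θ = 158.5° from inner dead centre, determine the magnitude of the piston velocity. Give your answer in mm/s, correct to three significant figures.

ω = 2π·1578/60 = 165.2 rad/s
For an in-line slider-crank, x = r cosθ + √(L² − r² sin²θ), so v = −rω sinθ·[1 + r cosθ/√(L² − r² sin²θ)].
With r = 0.0684 m, L = 0.2569 m, θ = 158.5°: √(L² − r² sin²θ) = 0.25567 m.
v = −0.0684·165.2·0.36650·[1 + 0.0684·-0.93042/0.25567] = -3.1114 m/s.
|v| = 3.1114 m/s = 3111.4 mm/s.

3110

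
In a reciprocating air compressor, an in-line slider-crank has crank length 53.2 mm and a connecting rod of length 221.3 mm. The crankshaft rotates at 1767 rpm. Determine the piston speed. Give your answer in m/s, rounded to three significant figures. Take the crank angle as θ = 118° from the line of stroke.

7.69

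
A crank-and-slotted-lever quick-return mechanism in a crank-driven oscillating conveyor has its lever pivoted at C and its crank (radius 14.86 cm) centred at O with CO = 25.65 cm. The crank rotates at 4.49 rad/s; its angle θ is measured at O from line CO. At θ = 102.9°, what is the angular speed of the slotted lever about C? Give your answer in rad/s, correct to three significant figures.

0.860

ω = 4.49 rad/s
Crank pin A relative to C: A = (d + r cosθ, r sinθ); lever angle φ = atan2(r sinθ, d + r cosθ).
Differentiating tanφ: φ̇ = rω(d cosθ + r)/(d² + r² + 2dr cosθ).
d² + r² + 2dr cosθ = |CA|² = 0.0708555 m²;  d cosθ + r = +0.091336 m.
|ω_lever| = |0.1486·4.49·+0.091336| / 0.0708555 = 0.86007 rad/s.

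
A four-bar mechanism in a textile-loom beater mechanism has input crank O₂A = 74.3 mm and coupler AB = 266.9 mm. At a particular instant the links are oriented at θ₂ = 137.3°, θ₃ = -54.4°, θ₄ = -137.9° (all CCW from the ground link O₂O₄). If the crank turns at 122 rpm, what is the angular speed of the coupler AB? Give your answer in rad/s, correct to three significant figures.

3.56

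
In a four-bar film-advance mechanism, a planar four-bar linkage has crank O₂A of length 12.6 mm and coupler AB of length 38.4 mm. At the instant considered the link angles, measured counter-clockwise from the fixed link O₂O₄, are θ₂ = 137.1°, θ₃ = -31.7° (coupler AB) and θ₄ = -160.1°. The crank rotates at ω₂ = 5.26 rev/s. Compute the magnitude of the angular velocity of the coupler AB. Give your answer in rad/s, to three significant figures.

12.3

ω₂ = 33.05 rad/s (from 5.26 rev/s).
Differentiating the loop-closure r₂e^{iθ₂}+r₃e^{iθ₃}=r₁+r₄e^{iθ₄} gives r₂ω₂e^{iθ₂}+r₃ω₃e^{iθ₃}=r₄ω₄e^{iθ₄}.
Eliminating the other unknown: ω₃ = r₂ω₂ sin(θ₄−θ₂) / [r₃ sin(θ₃−θ₄)].
Numerator sine = +0.88942; denominator sine = +0.78369.
Result = 0.0126·33.05·(+0.88942) / (0.0384·(+0.78369)) = +12.307 rad/s; magnitude 12.307 rad/s.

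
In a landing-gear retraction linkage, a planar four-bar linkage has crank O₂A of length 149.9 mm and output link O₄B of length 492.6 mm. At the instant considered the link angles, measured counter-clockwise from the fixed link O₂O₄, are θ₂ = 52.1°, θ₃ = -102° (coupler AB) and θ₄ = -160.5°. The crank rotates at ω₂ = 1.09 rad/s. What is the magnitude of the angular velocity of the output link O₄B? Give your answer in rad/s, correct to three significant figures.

ω₂ = 1.09 rad/s
Differentiating the loop-closure r₂e^{iθ₂}+r₃e^{iθ₃}=r₁+r₄e^{iθ₄} gives r₂ω₂e^{iθ₂}+r₃ω₃e^{iθ₃}=r₄ω₄e^{iθ₄}.
Eliminating the other unknown: ω₄ = r₂ω₂ sin(θ₂−θ₃) / [r₄ sin(θ₄−θ₃)].
Numerator sine = +0.43680; denominator sine = -0.85264.
Result = 0.1499·1.09·(+0.43680) / (0.4926·(-0.85264)) = -0.16992 rad/s; magnitude 0.16992 rad/s.

0.170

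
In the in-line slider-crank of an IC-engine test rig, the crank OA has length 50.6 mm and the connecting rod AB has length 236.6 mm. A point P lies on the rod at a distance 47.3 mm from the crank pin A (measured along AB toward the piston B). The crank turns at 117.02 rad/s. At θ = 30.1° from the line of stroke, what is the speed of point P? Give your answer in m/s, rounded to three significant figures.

5.13

ω = 117 rad/s.  Crank-pin speed |V_A| = rω = 5.9212 m/s, perpendicular to OA.
Rod angle: sinφ = −(r/L) sinθ ⇒ φ = -6.157°; ω_rod = −rω cosθ/√(L²−r²sin²θ) = -21.777 rad/s.
V_P = V_A + ω_rod × AP, with AP = 0.0473 m along the rod.
Components: V_Px = −rω sinθ − a·ω_rod·sinφ = -3.08 m/s;  V_Py = rω cosθ + a·ω_rod·cosφ = +4.0986 m/s.
|V_P| = √(V_Px² + V_Py²) = 5.1269 m/s.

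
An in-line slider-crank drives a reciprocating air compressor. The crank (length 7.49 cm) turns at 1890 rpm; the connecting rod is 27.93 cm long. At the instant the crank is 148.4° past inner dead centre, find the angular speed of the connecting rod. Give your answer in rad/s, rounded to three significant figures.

ω = 197.9 rad/s (converted from 1890 rpm).
The rod makes angle φ with the slider axis where L sinφ = r sinθ; differentiating, L cosφ·φ̇ = r ω cosθ.
L cosφ = √(L² − r² sin²θ) = 0.27653 m.
|ω_rod| = r ω |cosθ| / √(L² − r² sin²θ) = 0.0749·197.9·0.85173/0.27653 = 45.66 rad/s.

45.7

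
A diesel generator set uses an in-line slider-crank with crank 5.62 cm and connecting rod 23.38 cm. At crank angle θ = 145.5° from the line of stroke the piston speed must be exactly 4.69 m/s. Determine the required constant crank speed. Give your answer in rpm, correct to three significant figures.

For an in-line slider-crank, |v_piston| = rω|sinθ|·[1 + r cosθ/√(L² − r² sin²θ)].
With r = 0.0562 m, L = 0.2338 m, θ = 145.5°: the bracketed kinematic factor |dx/dθ| = 0.025467 m.
ω = v/|dx/dθ| = 4.69/0.025467 = 184.16 rad/s.
N = 60ω/(2π) = 1758.6 rpm.

1760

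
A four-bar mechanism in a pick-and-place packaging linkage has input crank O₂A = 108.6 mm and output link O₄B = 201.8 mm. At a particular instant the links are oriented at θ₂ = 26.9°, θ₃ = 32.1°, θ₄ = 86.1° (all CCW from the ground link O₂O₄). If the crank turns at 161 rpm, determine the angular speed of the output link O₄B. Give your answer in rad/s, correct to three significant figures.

1.02

ω₂ = 16.86 rad/s (from 161 rpm).
Differentiating the loop-closure r₂e^{iθ₂}+r₃e^{iθ₃}=r₁+r₄e^{iθ₄} gives r₂ω₂e^{iθ₂}+r₃ω₃e^{iθ₃}=r₄ω₄e^{iθ₄}.
Eliminating the other unknown: ω₄ = r₂ω₂ sin(θ₂−θ₃) / [r₄ sin(θ₄−θ₃)].
Numerator sine = -0.09063; denominator sine = +0.80902.
Result = 0.1086·16.86·(-0.09063) / (0.2018·(+0.80902)) = -1.0165 rad/s; magnitude 1.0165 rad/s.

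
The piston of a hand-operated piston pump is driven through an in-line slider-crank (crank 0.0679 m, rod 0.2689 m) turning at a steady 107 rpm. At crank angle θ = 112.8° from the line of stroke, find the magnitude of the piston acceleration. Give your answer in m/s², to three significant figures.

ω = 2π·107/60 = 11.21 rad/s
x(θ) = r cosθ + √(L² − r² sin²θ); with ω constant, a = ω²·d²x/dθ².
d²x/dθ² = −r cosθ − r²(cos2θ)/√u − r⁴ sin²2θ/(4u^{3/2}),  u = L² − r² sin²θ = 0.0683891 m².
Substituting r = 0.0679 m, L = 0.2689 m, θ = 112.8°: d²x/dθ² = +0.038496 m.
a = ω²·d²x/dθ² = (11.21)²·(+0.038496) = +4.8332 m/s²;  |a| = 4.8332 m/s².

4.83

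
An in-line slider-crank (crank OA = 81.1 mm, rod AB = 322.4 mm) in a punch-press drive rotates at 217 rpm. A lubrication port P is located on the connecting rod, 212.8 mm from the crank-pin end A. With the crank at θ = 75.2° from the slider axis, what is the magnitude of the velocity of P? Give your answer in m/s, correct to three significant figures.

1.87

ω = 22.72 rad/s.  Crank-pin speed |V_A| = rω = 1.8429 m/s, perpendicular to OA.
Rod angle: sinφ = −(r/L) sinθ ⇒ φ = -14.076°; ω_rod = −rω cosθ/√(L²−r²sin²θ) = -1.5054 rad/s.
V_P = V_A + ω_rod × AP, with AP = 0.2128 m along the rod.
Components: V_Px = −rω sinθ − a·ω_rod·sinφ = -1.8597 m/s;  V_Py = rω cosθ + a·ω_rod·cosφ = +0.16004 m/s.
|V_P| = √(V_Px² + V_Py²) = 1.8666 m/s.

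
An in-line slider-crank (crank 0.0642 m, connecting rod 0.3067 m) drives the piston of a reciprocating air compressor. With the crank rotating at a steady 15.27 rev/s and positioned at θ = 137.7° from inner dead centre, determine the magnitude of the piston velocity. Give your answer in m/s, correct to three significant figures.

ω = 2π·15.3 = 95.94 rad/s
For an in-line slider-crank, x = r cosθ + √(L² − r² sin²θ), so v = −rω sinθ·[1 + r cosθ/√(L² − r² sin²θ)].
With r = 0.0642 m, L = 0.3067 m, θ = 137.7°: √(L² − r² sin²θ) = 0.30364 m.
v = −0.0642·95.94·0.67301·[1 + 0.0642·-0.73963/0.30364] = -3.4972 m/s.
|v| = 3.4972 m/s.

3.50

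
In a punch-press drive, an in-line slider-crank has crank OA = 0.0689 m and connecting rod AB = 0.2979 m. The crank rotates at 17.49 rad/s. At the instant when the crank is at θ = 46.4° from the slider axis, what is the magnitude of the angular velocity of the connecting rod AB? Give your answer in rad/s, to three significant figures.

2.83

ω = 17.49 rad/s
The rod makes angle φ with the slider axis where L sinφ = r sinθ; differentiating, L cosφ·φ̇ = r ω cosθ.
L cosφ = √(L² − r² sin²θ) = 0.29369 m.
|ω_rod| = r ω |cosθ| / √(L² − r² sin²θ) = 0.0689·17.49·0.68962/0.29369 = 2.8296 rad/s.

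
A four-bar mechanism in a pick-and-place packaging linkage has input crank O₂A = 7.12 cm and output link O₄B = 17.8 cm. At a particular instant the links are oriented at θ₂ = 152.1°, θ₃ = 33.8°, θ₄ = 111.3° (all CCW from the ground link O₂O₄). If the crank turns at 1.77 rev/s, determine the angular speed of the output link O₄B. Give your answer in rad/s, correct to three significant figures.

4.01

ω₂ = 11.12 rad/s (from 1.77 rev/s).
Differentiating the loop-closure r₂e^{iθ₂}+r₃e^{iθ₃}=r₁+r₄e^{iθ₄} gives r₂ω₂e^{iθ₂}+r₃ω₃e^{iθ₃}=r₄ω₄e^{iθ₄}.
Eliminating the other unknown: ω₄ = r₂ω₂ sin(θ₂−θ₃) / [r₄ sin(θ₄−θ₃)].
Numerator sine = +0.88048; denominator sine = +0.97630.
Result = 0.0712·11.12·(+0.88048) / (0.178·(+0.97630)) = +4.0119 rad/s; magnitude 4.0119 rad/s.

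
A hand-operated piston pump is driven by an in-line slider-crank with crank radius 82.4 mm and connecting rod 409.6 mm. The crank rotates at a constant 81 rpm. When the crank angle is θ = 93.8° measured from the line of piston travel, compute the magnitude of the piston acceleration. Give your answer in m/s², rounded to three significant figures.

ω = 2π·81/60 = 8.482 rad/s
x(θ) = r cosθ + √(L² − r² sin²θ); with ω constant, a = ω²·d²x/dθ².
d²x/dθ² = −r cosθ − r²(cos2θ)/√u − r⁴ sin²2θ/(4u^{3/2}),  u = L² − r² sin²θ = 0.161012 m².
Substituting r = 0.0824 m, L = 0.4096 m, θ = 93.8°: d²x/dθ² = +0.02223 m.
a = ω²·d²x/dθ² = (8.482)²·(+0.02223) = +1.5994 m/s²;  |a| = 1.5994 m/s².

1.60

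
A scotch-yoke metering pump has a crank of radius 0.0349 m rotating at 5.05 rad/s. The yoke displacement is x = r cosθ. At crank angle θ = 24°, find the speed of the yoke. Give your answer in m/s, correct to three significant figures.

0.0717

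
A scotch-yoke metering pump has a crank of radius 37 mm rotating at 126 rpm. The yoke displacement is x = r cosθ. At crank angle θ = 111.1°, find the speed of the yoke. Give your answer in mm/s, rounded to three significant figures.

455

ω = 13.19 rad/s (from 126 rpm).
x = r cosθ ⇒ ẋ = −rω sinθ.
|v| = rω|sinθ| = 0.037·13.19·|sin 111.1°| = 0.45547 m/s = 455.47 mm/s.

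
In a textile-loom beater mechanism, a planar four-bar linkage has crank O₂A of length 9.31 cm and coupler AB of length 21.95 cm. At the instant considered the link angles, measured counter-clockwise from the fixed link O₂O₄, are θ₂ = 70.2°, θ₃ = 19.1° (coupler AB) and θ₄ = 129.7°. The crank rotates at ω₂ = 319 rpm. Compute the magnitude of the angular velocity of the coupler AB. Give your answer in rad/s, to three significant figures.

ω₂ = 33.41 rad/s (from 319 rpm).
Differentiating the loop-closure r₂e^{iθ₂}+r₃e^{iθ₃}=r₁+r₄e^{iθ₄} gives r₂ω₂e^{iθ₂}+r₃ω₃e^{iθ₃}=r₄ω₄e^{iθ₄}.
Eliminating the other unknown: ω₃ = r₂ω₂ sin(θ₄−θ₂) / [r₃ sin(θ₃−θ₄)].
Numerator sine = +0.86163; denominator sine = -0.93606.
Result = 0.0931·33.41·(+0.86163) / (0.2195·(-0.93606)) = -13.042 rad/s; magnitude 13.042 rad/s.

13.0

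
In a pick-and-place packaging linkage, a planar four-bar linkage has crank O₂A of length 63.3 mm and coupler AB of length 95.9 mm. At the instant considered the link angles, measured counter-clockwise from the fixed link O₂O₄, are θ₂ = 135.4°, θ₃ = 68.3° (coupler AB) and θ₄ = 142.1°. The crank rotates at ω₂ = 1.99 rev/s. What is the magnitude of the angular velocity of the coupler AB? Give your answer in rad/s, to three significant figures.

1.00

ω₂ = 12.5 rad/s (from 1.99 rev/s).
Differentiating the loop-closure r₂e^{iθ₂}+r₃e^{iθ₃}=r₁+r₄e^{iθ₄} gives r₂ω₂e^{iθ₂}+r₃ω₃e^{iθ₃}=r₄ω₄e^{iθ₄}.
Eliminating the other unknown: ω₃ = r₂ω₂ sin(θ₄−θ₂) / [r₃ sin(θ₃−θ₄)].
Numerator sine = +0.11667; denominator sine = -0.96029.
Result = 0.0633·12.5·(+0.11667) / (0.0959·(-0.96029)) = -1.0027 rad/s; magnitude 1.0027 rad/s.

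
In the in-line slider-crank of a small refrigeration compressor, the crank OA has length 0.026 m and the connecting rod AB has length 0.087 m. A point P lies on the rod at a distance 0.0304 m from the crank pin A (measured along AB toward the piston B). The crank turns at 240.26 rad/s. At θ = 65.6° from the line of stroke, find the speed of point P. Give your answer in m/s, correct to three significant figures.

ω = 240.3 rad/s.  Crank-pin speed |V_A| = rω = 6.2468 m/s, perpendicular to OA.
Rod angle: sinφ = −(r/L) sinθ ⇒ φ = -15.793°; ω_rod = −rω cosθ/√(L²−r²sin²θ) = -30.825 rad/s.
V_P = V_A + ω_rod × AP, with AP = 0.0304 m along the rod.
Components: V_Px = −rω sinθ − a·ω_rod·sinφ = -5.9439 m/s;  V_Py = rω cosθ + a·ω_rod·cosφ = +1.6788 m/s.
|V_P| = √(V_Px² + V_Py²) = 6.1764 m/s.

6.18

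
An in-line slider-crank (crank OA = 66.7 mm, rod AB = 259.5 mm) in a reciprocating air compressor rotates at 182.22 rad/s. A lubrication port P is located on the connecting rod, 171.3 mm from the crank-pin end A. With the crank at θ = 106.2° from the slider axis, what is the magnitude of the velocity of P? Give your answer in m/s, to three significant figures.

11.2

ω = 182.2 rad/s.  Crank-pin speed |V_A| = rω = 12.154 m/s, perpendicular to OA.
Rod angle: sinφ = −(r/L) sinθ ⇒ φ = -14.290°; ω_rod = −rω cosθ/√(L²−r²sin²θ) = +13.484 rad/s.
V_P = V_A + ω_rod × AP, with AP = 0.1713 m along the rod.
Components: V_Px = −rω sinθ − a·ω_rod·sinφ = -11.101 m/s;  V_Py = rω cosθ + a·ω_rod·cosφ = -1.1525 m/s.
|V_P| = √(V_Px² + V_Py²) = 11.161 m/s.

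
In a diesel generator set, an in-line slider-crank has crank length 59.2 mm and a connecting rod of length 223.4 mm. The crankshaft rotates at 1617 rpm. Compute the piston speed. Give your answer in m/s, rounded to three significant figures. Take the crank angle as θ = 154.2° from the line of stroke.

3.32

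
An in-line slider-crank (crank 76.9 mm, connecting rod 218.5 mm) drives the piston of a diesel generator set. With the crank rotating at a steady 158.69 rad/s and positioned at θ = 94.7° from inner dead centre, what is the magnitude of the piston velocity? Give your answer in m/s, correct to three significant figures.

ω = 158.7 rad/s
For an in-line slider-crank, x = r cosθ + √(L² − r² sin²θ), so v = −rω sinθ·[1 + r cosθ/√(L² − r² sin²θ)].
With r = 0.0769 m, L = 0.2185 m, θ = 94.7°: √(L² − r² sin²θ) = 0.20462 m.
v = −0.0769·158.7·0.99664·[1 + 0.0769·-0.08194/0.20462] = -11.788 m/s.
|v| = 11.788 m/s.

11.8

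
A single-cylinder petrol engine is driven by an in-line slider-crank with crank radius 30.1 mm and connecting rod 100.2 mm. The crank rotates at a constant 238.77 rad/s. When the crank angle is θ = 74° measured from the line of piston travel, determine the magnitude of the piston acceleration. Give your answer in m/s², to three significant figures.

20.1

ω = 238.8 rad/s
x(θ) = r cosθ + √(L² − r² sin²θ); with ω constant, a = ω²·d²x/dθ².
d²x/dθ² = −r cosθ − r²(cos2θ)/√u − r⁴ sin²2θ/(4u^{3/2}),  u = L² − r² sin²θ = 0.00920286 m².
Substituting r = 0.0301 m, L = 0.1002 m, θ = 74°: d²x/dθ² = -0.00035271 m.
a = ω²·d²x/dθ² = (238.8)²·(-0.00035271) = -20.108 m/s²;  |a| = 20.108 m/s².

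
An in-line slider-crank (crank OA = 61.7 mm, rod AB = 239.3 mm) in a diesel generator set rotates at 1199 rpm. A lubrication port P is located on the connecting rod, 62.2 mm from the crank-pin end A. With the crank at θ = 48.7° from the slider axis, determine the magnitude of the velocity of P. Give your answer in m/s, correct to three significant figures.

7.16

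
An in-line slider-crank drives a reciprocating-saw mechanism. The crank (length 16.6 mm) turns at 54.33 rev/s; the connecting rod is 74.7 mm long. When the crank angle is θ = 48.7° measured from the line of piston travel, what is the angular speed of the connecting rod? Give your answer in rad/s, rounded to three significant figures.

ω = 341.4 rad/s (converted from 54.33 rev/s).
The rod makes angle φ with the slider axis where L sinφ = r sinθ; differentiating, L cosφ·φ̇ = r ω cosθ.
L cosφ = √(L² − r² sin²θ) = 0.073652 m.
|ω_rod| = r ω |cosθ| / √(L² − r² sin²θ) = 0.0166·341.4·0.66000/0.073652 = 50.78 rad/s.

50.8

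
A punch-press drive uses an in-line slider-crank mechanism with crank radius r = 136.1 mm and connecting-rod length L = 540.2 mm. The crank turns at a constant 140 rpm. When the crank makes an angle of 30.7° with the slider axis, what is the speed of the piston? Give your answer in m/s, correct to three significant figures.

ω = 2π·140/60 = 14.66 rad/s
For an in-line slider-crank, x = r cosθ + √(L² − r² sin²θ), so v = −rω sinθ·[1 + r cosθ/√(L² − r² sin²θ)].
With r = 0.1361 m, L = 0.5402 m, θ = 30.7°: √(L² − r² sin²θ) = 0.53571 m.
v = −0.1361·14.66·0.51054·[1 + 0.1361·0.85985/0.53571] = -1.2412 m/s.
|v| = 1.2412 m/s.

1.24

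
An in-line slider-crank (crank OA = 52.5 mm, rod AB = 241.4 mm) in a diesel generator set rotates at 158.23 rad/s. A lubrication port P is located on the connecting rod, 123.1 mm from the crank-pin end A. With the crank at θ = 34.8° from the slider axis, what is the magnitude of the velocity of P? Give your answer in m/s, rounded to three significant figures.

ω = 158.2 rad/s.  Crank-pin speed |V_A| = rω = 8.3071 m/s, perpendicular to OA.
Rod angle: sinφ = −(r/L) sinθ ⇒ φ = -7.130°; ω_rod = −rω cosθ/√(L²−r²sin²θ) = -28.478 rad/s.
V_P = V_A + ω_rod × AP, with AP = 0.1231 m along the rod.
Components: V_Px = −rω sinθ − a·ω_rod·sinφ = -5.1761 m/s;  V_Py = rω cosθ + a·ω_rod·cosφ = +3.3429 m/s.
|V_P| = √(V_Px² + V_Py²) = 6.1617 m/s.

6.16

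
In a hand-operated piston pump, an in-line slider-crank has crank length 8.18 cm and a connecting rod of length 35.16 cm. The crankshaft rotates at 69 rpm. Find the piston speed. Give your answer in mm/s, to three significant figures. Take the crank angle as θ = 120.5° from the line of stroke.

ω = 2π·69/60 = 7.226 rad/s
For an in-line slider-crank, x = r cosθ + √(L² − r² sin²θ), so v = −rω sinθ·[1 + r cosθ/√(L² − r² sin²θ)].
With r = 0.0818 m, L = 0.3516 m, θ = 120.5°: √(L² − r² sin²θ) = 0.34446 m.
v = −0.0818·7.226·0.86163·[1 + 0.0818·-0.50754/0.34446] = -0.44789 m/s.
|v| = 0.44789 m/s = 447.89 mm/s.

448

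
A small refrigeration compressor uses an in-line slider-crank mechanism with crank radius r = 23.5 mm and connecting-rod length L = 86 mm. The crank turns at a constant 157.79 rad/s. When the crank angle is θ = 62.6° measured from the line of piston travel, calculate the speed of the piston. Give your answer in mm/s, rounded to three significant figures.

ω = 157.8 rad/s
For an in-line slider-crank, x = r cosθ + √(L² − r² sin²θ), so v = −rω sinθ·[1 + r cosθ/√(L² − r² sin²θ)].
With r = 0.0235 m, L = 0.086 m, θ = 62.6°: √(L² − r² sin²θ) = 0.083431 m.
v = −0.0235·157.8·0.88782·[1 + 0.0235·0.46020/0.083431] = -3.7188 m/s.
|v| = 3.7188 m/s = 3718.8 mm/s.

3720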